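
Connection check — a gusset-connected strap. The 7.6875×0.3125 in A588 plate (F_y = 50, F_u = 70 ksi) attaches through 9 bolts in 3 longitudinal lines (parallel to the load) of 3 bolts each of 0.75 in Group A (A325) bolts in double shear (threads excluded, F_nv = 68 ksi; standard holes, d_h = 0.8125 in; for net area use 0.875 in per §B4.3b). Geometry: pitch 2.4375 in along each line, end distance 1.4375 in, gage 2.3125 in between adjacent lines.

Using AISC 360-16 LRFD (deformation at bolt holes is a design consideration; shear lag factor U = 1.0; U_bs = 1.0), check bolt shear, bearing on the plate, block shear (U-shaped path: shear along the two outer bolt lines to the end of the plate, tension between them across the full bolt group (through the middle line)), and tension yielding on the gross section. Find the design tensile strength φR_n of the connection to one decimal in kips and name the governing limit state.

Bolt shear: A_b = π(0.75)²/4 = 0.44179 in². φR_n = 0.75 × 68 × 0.44179 × 9 × 2 = 405.6 kips.
Bearing (0.3125 in plate, F_u = 70 ksi): end bolts L_c = 1.4375 − 0.8125/2 = 1.03125, R_n = min(1.2×1.03125×0.3125×70, 2.4×0.75×0.3125×70) = 27.07 kips/bolt; interior L_c = 2.4375 − 0.8125 = 1.625, R_n = 39.375 kips/bolt. φR_n = 0.75 × (3×27.07 + 6×39.375) = 238.1 kips.
Block shear: shear path 2×[1.4375+2×2.4375] = 2×6.3125 in, A_gv = 3.9453, A_nv = 2×(6.3125 − 2.5×0.875)×0.3125 = 2.5781 in²; tension across gage: (4.625 − 2×0.875)×0.3125 = 0.89844 in². R_n = min(0.6×70×2.5781, 0.6×50×3.9453) + 1.0×70×0.89844 = min(108.28, 118.36) + 62.891 = 171.17 kips. φR_n = 0.75 × 171.17 = 128.4 kips.
Tension yield (gross): A_g = 7.6875×0.3125 = 2.4023 in². φR_n = 0.90 × 50 × 2.4023 = 108.1 kips.
Governing: min(405.6, 238.1, 128.4, 108.1) = 108.1 kips → gross-section yield.

108.1 kips (gross-section yield governs)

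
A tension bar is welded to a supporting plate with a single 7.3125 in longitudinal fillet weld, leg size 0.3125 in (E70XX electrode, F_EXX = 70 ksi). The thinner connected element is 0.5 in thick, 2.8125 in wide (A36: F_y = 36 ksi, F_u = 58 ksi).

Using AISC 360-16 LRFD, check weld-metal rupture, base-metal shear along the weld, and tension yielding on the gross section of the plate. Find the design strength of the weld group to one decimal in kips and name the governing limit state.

Weld metal: throat = 0.707×0.3125 = 0.22094 in, L = 7.3125 in. φR_n = 0.75 × 0.6 × 70 × 0.22094 × 7.3125 = 50.9 kips.
Base metal shear (0.5 in plate): yield φR_n = 1.0×0.6×36×0.5×7.3125 = 79.0 kips; rupture φR_n = 0.75×0.6×58×0.5×7.3125 = 95.4 kips; take 79.0 kips (yield).
Tension yield (gross): A_g = 2.8125×0.5 = 1.4063 in². φR_n = 0.90 × 36 × 1.4063 = 45.6 kips.
Governing: min(50.9, 79.0, 45.6) = 45.6 kips → gross-section yield.

45.6 kips (gross-section yield governs)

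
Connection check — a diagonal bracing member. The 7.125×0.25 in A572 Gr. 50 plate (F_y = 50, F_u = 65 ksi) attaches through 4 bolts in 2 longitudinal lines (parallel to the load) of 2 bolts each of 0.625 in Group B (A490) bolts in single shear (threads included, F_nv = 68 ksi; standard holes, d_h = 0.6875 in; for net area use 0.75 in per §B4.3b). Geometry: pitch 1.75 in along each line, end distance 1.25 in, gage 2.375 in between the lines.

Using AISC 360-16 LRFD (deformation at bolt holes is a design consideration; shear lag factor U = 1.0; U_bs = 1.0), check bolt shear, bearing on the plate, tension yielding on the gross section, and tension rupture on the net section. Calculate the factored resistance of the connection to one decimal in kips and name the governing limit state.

Bolt shear: A_b = π(0.625)²/4 = 0.3068 in². φR_n = 0.75 × 68 × 0.3068 × 4 × 1 = 62.6 kips.
Bearing (0.25 in plate, F_u = 65 ksi): end bolts L_c = 1.25 − 0.6875/2 = 0.90625, R_n = min(1.2×0.90625×0.25×65, 2.4×0.625×0.25×65) = 17.672 kips/bolt; interior L_c = 1.75 − 0.6875 = 1.0625, R_n = 20.719 kips/bolt. φR_n = 0.75 × (2×17.672 + 2×20.719) = 57.6 kips.
Tension yield (gross): A_g = 7.125×0.25 = 1.7813 in². φR_n = 0.90 × 50 × 1.7813 = 80.2 kips.
Tension rupture (net): A_n = (7.125 − 2×0.75)×0.25 = 1.4063 in² (U = 1.0, A_e = A_n). φR_n = 0.75 × 65 × 1.4063 = 68.6 kips.
Governing: min(62.6, 57.6, 80.2, 68.6) = 57.6 kips → bearing.

57.6 kips (bearing governs)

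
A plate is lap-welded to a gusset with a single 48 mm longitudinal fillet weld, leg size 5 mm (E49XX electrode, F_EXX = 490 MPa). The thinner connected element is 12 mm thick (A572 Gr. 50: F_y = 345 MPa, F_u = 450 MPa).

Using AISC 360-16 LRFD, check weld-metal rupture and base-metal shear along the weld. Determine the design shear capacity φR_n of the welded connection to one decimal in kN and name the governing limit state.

Weld metal: throat = 0.707×5 = 3.535 mm, L = 48 mm. φR_n = 0.75 × 0.6 × 490 × 3.535 × 48 = 37.4 kN.
Base metal shear (12 mm plate): yield φR_n = 1.0×0.6×345×12×48 = 119.2 kN; rupture φR_n = 0.75×0.6×450×12×48 = 116.6 kN; take 116.6 kN (rupture).
Governing: min(37.4, 116.6) = 37.4 kN → weld metal.

37.4 kN (weld metal governs)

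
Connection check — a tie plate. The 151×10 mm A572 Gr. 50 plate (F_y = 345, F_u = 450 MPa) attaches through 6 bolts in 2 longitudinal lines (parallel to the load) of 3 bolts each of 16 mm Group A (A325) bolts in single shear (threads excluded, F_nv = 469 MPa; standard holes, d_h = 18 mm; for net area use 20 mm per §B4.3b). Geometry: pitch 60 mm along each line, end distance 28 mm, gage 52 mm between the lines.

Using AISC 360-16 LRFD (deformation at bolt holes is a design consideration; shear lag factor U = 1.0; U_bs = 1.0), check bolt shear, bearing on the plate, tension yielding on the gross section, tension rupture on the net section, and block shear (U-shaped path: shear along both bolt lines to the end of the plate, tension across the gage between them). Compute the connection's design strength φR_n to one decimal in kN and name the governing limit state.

374.6 kN (net-section rupture governs)

Bolt shear: A_b = π(16)²/4 = 201.06 mm². φR_n = 0.75 × 469 × 201.06 × 6 × 1 = 424.3 kN.
Bearing (10 mm plate, F_u = 450 MPa): end bolts L_c = 28 − 18/2 = 19, R_n = min(1.2×19×10×450, 2.4×16×10×450) = 102.6 kN/bolt; interior L_c = 60 − 18 = 42, R_n = 172.8 kN/bolt. φR_n = 0.75 × (2×102.6 + 4×172.8) = 672.3 kN.
Tension yield (gross): A_g = 151×10 = 1510 mm². φR_n = 0.90 × 345 × 1510 = 468.9 kN.
Tension rupture (net): A_n = (151 − 2×20)×10 = 1110 mm² (U = 1.0, A_e = A_n). φR_n = 0.75 × 450 × 1110 = 374.6 kN.
Block shear: shear path 2×[28+2×60] = 2×148 mm, A_gv = 2960, A_nv = 2×(148 − 2.5×20)×10 = 1960 mm²; tension across gage: (52 − 1×20)×10 = 320 mm². R_n = min(0.6×450×1960, 0.6×345×2960) + 1.0×450×320 = min(529.2, 612.72) + 144 = 673.2 kN. φR_n = 0.75 × 673.2 = 504.9 kN.
Governing: min(424.3, 672.3, 468.9, 374.6, 504.9) = 374.6 kN → net-section rupture.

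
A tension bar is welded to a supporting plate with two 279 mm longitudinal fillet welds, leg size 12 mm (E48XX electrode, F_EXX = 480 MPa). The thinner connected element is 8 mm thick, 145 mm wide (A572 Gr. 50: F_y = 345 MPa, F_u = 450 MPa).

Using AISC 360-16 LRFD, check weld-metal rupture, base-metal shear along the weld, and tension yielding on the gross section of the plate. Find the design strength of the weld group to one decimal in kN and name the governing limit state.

360.2 kN (gross-section yield governs)

Weld metal: throat = 0.707×12 = 8.484 mm, L = 2×279 = 558 mm. φR_n = 0.75 × 0.6 × 480 × 8.484 × 558 = 1022.6 kN.
Base metal shear (8 mm plate): yield φR_n = 1.0×0.6×345×8×558 = 924.0 kN; rupture φR_n = 0.75×0.6×450×8×558 = 904.0 kN; take 904.0 kN (rupture).
Tension yield (gross): A_g = 145×8 = 1160 mm². φR_n = 0.90 × 345 × 1160 = 360.2 kN.
Governing: min(1022.6, 904.0, 360.2) = 360.2 kN → gross-section yield.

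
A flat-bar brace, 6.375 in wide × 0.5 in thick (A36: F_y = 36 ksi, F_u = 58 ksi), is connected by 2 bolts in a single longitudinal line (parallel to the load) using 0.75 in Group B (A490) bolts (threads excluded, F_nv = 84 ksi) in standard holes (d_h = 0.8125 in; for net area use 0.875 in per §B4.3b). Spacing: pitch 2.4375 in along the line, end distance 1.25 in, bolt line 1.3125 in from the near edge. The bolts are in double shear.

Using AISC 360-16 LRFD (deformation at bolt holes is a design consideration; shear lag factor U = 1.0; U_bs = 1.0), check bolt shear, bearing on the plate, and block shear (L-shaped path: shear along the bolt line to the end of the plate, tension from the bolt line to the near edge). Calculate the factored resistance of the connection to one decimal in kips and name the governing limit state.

48.9 kips (block shear governs)

Bolt shear: A_b = π(0.75)²/4 = 0.44179 in². φR_n = 0.75 × 84 × 0.44179 × 2 × 2 = 111.3 kips.
Bearing (0.5 in plate, F_u = 58 ksi): end bolts L_c = 1.25 − 0.8125/2 = 0.84375, R_n = min(1.2×0.84375×0.5×58, 2.4×0.75×0.5×58) = 29.363 kips/bolt; interior L_c = 2.4375 − 0.8125 = 1.625, R_n = 52.2 kips/bolt. φR_n = 0.75 × (1×29.363 + 1×52.2) = 61.2 kips.
Block shear: shear path 1×[1.25+1×2.4375] = 1×3.6875 in, A_gv = 1.8438, A_nv = 1×(3.6875 − 1.5×0.875)×0.5 = 1.1875 in²; tension to near edge: (1.3125 − 0.5×0.875)×0.5 = 0.4375 in². R_n = min(0.6×58×1.1875, 0.6×36×1.8438) + 1.0×58×0.4375 = min(41.325, 39.826) + 25.375 = 65.201 kips. φR_n = 0.75 × 65.201 = 48.9 kips.
Governing: min(111.3, 61.2, 48.9) = 48.9 kips → block shear.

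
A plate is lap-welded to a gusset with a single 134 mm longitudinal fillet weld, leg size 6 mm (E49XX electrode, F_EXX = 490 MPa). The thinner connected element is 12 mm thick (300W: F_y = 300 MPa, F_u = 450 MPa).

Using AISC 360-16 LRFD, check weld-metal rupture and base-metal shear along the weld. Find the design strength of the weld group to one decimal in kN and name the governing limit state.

125.3 kN (weld metal governs)

Weld metal: throat = 0.707×6 = 4.242 mm, L = 134 mm. φR_n = 0.75 × 0.6 × 490 × 4.242 × 134 = 125.3 kN.
Base metal shear (12 mm plate): yield φR_n = 1.0×0.6×300×12×134 = 289.4 kN; rupture φR_n = 0.75×0.6×450×12×134 = 325.6 kN; take 289.4 kN (yield).
Governing: min(125.3, 289.4) = 125.3 kN → weld metal.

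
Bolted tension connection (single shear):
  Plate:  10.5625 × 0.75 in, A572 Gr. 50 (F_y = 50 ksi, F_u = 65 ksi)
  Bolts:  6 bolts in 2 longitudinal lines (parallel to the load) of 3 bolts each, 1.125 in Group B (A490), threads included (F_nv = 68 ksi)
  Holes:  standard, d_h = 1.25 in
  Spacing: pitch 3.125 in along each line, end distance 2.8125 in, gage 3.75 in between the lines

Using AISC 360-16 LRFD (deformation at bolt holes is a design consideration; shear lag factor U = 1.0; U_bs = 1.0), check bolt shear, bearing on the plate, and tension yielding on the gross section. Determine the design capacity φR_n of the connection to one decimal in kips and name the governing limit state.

Bolt shear: A_b = π(1.125)²/4 = 0.99402 in². φR_n = 0.75 × 68 × 0.99402 × 6 × 1 = 304.2 kips.
Bearing (0.75 in plate, F_u = 65 ksi): end bolts L_c = 2.8125 − 1.25/2 = 2.1875, R_n = min(1.2×2.1875×0.75×65, 2.4×1.125×0.75×65) = 127.97 kips/bolt; interior L_c = 3.125 − 1.25 = 1.875, R_n = 109.69 kips/bolt. φR_n = 0.75 × (2×127.97 + 4×109.69) = 521.0 kips.
Tension yield (gross): A_g = 10.5625×0.75 = 7.9219 in². φR_n = 0.90 × 50 × 7.9219 = 356.5 kips.
Governing: min(304.2, 521.0, 356.5) = 304.2 kips → bolt shear.

304.2 kips (bolt shear governs)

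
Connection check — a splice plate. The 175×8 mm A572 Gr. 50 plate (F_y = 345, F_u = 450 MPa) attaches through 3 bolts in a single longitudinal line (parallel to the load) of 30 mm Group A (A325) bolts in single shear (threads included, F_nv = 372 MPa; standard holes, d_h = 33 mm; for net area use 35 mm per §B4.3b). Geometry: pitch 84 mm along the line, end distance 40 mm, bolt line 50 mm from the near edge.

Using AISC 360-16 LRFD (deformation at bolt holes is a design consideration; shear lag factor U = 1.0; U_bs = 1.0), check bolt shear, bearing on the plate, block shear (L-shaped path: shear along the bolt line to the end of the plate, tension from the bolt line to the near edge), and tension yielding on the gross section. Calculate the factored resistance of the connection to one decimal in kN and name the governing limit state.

Bolt shear: A_b = π(30)²/4 = 706.86 mm². φR_n = 0.75 × 372 × 706.86 × 3 × 1 = 591.6 kN.
Bearing (8 mm plate, F_u = 450 MPa): end bolts L_c = 40 − 33/2 = 23.5, R_n = min(1.2×23.5×8×450, 2.4×30×8×450) = 101.52 kN/bolt; interior L_c = 84 − 33 = 51, R_n = 220.32 kN/bolt. φR_n = 0.75 × (1×101.52 + 2×220.32) = 406.6 kN.
Block shear: shear path 1×[40+2×84] = 1×208 mm, A_gv = 1664, A_nv = 1×(208 − 2.5×35)×8 = 964 mm²; tension to near edge: (50 − 0.5×35)×8 = 260 mm². R_n = min(0.6×450×964, 0.6×345×1664) + 1.0×450×260 = min(260.28, 344.45) + 117 = 377.28 kN. φR_n = 0.75 × 377.28 = 283.0 kN.
Tension yield (gross): A_g = 175×8 = 1400 mm². φR_n = 0.90 × 345 × 1400 = 434.7 kN.
Governing: min(591.6, 406.6, 283.0, 434.7) = 283.0 kN → block shear.

283.0 kN (block shear governs)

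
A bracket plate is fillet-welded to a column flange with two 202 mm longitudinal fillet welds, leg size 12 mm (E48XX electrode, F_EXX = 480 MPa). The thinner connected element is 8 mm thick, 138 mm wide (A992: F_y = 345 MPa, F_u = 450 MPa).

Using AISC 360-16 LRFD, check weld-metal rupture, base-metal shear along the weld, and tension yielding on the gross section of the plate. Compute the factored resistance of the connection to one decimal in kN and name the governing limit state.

Weld metal: throat = 0.707×12 = 8.484 mm, L = 2×202 = 404 mm. φR_n = 0.75 × 0.6 × 480 × 8.484 × 404 = 740.3 kN.
Base metal shear (8 mm plate): yield φR_n = 1.0×0.6×345×8×404 = 669.0 kN; rupture φR_n = 0.75×0.6×450×8×404 = 654.5 kN; take 654.5 kN (rupture).
Tension yield (gross): A_g = 138×8 = 1104 mm². φR_n = 0.90 × 345 × 1104 = 342.8 kN.
Governing: min(740.3, 654.5, 342.8) = 342.8 kN → gross-section yield.

342.8 kN (gross-section yield governs)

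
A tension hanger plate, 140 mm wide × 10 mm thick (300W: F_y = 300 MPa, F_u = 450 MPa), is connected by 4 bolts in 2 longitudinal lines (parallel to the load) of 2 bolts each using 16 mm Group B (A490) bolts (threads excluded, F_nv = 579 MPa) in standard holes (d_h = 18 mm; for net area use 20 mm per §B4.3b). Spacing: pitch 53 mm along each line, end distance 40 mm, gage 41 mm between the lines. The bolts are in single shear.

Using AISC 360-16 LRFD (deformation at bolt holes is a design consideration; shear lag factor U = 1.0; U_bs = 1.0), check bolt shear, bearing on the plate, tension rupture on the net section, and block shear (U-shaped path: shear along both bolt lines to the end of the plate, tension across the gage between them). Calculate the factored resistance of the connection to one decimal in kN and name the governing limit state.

322.0 kN (block shear governs)

Bolt shear: A_b = π(16)²/4 = 201.06 mm². φR_n = 0.75 × 579 × 201.06 × 4 × 1 = 349.2 kN.
Bearing (10 mm plate, F_u = 450 MPa): end bolts L_c = 40 − 18/2 = 31, R_n = min(1.2×31×10×450, 2.4×16×10×450) = 167.4 kN/bolt; interior L_c = 53 − 18 = 35, R_n = 172.8 kN/bolt. φR_n = 0.75 × (2×167.4 + 2×172.8) = 510.3 kN.
Tension rupture (net): A_n = (140 − 2×20)×10 = 1000 mm² (U = 1.0, A_e = A_n). φR_n = 0.75 × 450 × 1000 = 337.5 kN.
Block shear: shear path 2×[40+1×53] = 2×93 mm, A_gv = 1860, A_nv = 2×(93 − 1.5×20)×10 = 1260 mm²; tension across gage: (41 − 1×20)×10 = 210 mm². R_n = min(0.6×450×1260, 0.6×300×1860) + 1.0×450×210 = min(340.2, 334.8) + 94.5 = 429.3 kN. φR_n = 0.75 × 429.3 = 322.0 kN.
Governing: min(349.2, 510.3, 337.5, 322.0) = 322.0 kN → block shear.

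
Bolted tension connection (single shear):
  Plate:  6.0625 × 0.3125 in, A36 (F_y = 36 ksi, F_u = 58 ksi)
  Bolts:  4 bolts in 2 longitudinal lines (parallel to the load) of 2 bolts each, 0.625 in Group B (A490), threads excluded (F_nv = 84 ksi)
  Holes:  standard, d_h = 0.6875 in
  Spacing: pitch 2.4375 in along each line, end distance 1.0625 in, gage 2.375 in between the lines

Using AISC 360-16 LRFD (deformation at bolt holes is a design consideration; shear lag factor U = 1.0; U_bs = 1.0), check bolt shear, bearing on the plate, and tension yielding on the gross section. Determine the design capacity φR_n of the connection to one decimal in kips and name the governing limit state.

Bolt shear: A_b = π(0.625)²/4 = 0.3068 in². φR_n = 0.75 × 84 × 0.3068 × 4 × 1 = 77.3 kips.
Bearing (0.3125 in plate, F_u = 58 ksi): end bolts L_c = 1.0625 − 0.6875/2 = 0.71875, R_n = min(1.2×0.71875×0.3125×58, 2.4×0.625×0.3125×58) = 15.633 kips/bolt; interior L_c = 2.4375 − 0.6875 = 1.75, R_n = 27.188 kips/bolt. φR_n = 0.75 × (2×15.633 + 2×27.188) = 64.2 kips.
Tension yield (gross): A_g = 6.0625×0.3125 = 1.8945 in². φR_n = 0.90 × 36 × 1.8945 = 61.4 kips.
Governing: min(77.3, 64.2, 61.4) = 61.4 kips → gross-section yield.

61.4 kips (gross-section yield governs)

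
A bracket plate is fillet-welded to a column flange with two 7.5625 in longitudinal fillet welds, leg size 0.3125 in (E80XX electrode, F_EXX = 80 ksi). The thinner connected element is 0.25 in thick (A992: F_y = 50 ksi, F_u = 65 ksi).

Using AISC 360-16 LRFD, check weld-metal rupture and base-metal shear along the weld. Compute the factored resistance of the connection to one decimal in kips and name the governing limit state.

110.6 kips (base-metal shear governs)

Weld metal: throat = 0.707×0.3125 = 0.22094 in, L = 2×7.5625 = 15.125 in. φR_n = 0.75 × 0.6 × 80 × 0.22094 × 15.125 = 120.3 kips.
Base metal shear (0.25 in plate): yield φR_n = 1.0×0.6×50×0.25×15.125 = 113.4 kips; rupture φR_n = 0.75×0.6×65×0.25×15.125 = 110.6 kips; take 110.6 kips (rupture).
Governing: min(120.3, 110.6) = 110.6 kips → base-metal shear.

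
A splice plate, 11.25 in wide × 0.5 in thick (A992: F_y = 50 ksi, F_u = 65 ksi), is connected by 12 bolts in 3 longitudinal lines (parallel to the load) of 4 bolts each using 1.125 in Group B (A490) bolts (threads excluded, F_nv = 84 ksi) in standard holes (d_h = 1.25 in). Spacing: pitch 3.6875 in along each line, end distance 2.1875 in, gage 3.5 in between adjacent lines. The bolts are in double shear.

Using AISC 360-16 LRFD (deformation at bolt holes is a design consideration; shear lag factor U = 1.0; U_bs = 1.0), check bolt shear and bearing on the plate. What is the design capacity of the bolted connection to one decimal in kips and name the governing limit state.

Bolt shear: A_b = π(1.125)²/4 = 0.99402 in². φR_n = 0.75 × 84 × 0.99402 × 12 × 2 = 1503.0 kips.
Bearing (0.5 in plate, F_u = 65 ksi): end bolts L_c = 2.1875 − 1.25/2 = 1.5625, R_n = min(1.2×1.5625×0.5×65, 2.4×1.125×0.5×65) = 60.938 kips/bolt; interior L_c = 3.6875 − 1.25 = 2.4375, R_n = 87.75 kips/bolt. φR_n = 0.75 × (3×60.938 + 9×87.75) = 729.4 kips.
Governing: min(1503.0, 729.4) = 729.4 kips → bearing.

729.4 kips (bearing governs)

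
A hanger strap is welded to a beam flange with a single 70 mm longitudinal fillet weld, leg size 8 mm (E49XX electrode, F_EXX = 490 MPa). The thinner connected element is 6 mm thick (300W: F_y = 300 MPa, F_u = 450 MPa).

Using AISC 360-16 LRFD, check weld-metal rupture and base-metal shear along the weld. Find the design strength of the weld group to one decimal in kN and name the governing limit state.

Weld metal: throat = 0.707×8 = 5.656 mm, L = 70 mm. φR_n = 0.75 × 0.6 × 490 × 5.656 × 70 = 87.3 kN.
Base metal shear (6 mm plate): yield φR_n = 1.0×0.6×300×6×70 = 75.6 kN; rupture φR_n = 0.75×0.6×450×6×70 = 85.1 kN; take 75.6 kN (yield).
Governing: min(87.3, 75.6) = 75.6 kN → base-metal shear.

75.6 kN (base-metal shear governs)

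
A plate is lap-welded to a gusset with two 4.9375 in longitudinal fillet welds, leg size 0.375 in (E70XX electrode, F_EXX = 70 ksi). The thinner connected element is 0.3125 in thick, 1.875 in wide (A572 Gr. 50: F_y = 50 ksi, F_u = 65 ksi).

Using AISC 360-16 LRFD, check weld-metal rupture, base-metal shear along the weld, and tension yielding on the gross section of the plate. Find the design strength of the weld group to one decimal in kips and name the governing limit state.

Weld metal: throat = 0.707×0.375 = 0.26513 in, L = 2×4.9375 = 9.875 in. φR_n = 0.75 × 0.6 × 70 × 0.26513 × 9.875 = 82.5 kips.
Base metal shear (0.3125 in plate): yield φR_n = 1.0×0.6×50×0.3125×9.875 = 92.6 kips; rupture φR_n = 0.75×0.6×65×0.3125×9.875 = 90.3 kips; take 90.3 kips (rupture).
Tension yield (gross): A_g = 1.875×0.3125 = 0.58594 in². φR_n = 0.90 × 50 × 0.58594 = 26.4 kips.
Governing: min(82.5, 90.3, 26.4) = 26.4 kips → gross-section yield.

26.4 kips (gross-section yield governs)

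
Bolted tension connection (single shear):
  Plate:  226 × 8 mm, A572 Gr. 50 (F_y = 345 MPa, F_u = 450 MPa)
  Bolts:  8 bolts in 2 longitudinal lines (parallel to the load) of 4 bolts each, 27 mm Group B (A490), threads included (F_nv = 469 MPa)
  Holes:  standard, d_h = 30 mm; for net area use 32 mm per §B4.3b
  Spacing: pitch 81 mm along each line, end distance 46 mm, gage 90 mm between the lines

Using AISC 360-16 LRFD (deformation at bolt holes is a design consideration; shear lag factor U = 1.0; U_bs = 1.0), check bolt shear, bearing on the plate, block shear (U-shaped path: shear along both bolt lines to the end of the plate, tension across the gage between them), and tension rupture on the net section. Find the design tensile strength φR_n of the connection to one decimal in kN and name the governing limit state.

Bolt shear: A_b = π(27)²/4 = 572.56 mm². φR_n = 0.75 × 469 × 572.56 × 8 × 1 = 1611.2 kN.
Bearing (8 mm plate, F_u = 450 MPa): end bolts L_c = 46 − 30/2 = 31, R_n = min(1.2×31×8×450, 2.4×27×8×450) = 133.92 kN/bolt; interior L_c = 81 − 30 = 51, R_n = 220.32 kN/bolt. φR_n = 0.75 × (2×133.92 + 6×220.32) = 1192.3 kN.
Block shear: shear path 2×[46+3×81] = 2×289 mm, A_gv = 4624, A_nv = 2×(289 − 3.5×32)×8 = 2832 mm²; tension across gage: (90 − 1×32)×8 = 464 mm². R_n = min(0.6×450×2832, 0.6×345×4624) + 1.0×450×464 = min(764.64, 957.17) + 208.8 = 973.44 kN. φR_n = 0.75 × 973.44 = 730.1 kN.
Tension rupture (net): A_n = (226 − 2×32)×8 = 1296 mm² (U = 1.0, A_e = A_n). φR_n = 0.75 × 450 × 1296 = 437.4 kN.
Governing: min(1611.2, 1192.3, 730.1, 437.4) = 437.4 kN → net-section rupture.

437.4 kN (net-section rupture governs)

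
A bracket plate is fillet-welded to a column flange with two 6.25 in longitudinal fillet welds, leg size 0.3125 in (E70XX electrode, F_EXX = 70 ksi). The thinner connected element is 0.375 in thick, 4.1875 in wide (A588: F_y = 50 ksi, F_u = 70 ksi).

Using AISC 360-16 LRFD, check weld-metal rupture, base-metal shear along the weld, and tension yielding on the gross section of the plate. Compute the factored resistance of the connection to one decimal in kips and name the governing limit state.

Weld metal: throat = 0.707×0.3125 = 0.22094 in, L = 2×6.25 = 12.5 in. φR_n = 0.75 × 0.6 × 70 × 0.22094 × 12.5 = 87.0 kips.
Base metal shear (0.375 in plate): yield φR_n = 1.0×0.6×50×0.375×12.5 = 140.6 kips; rupture φR_n = 0.75×0.6×70×0.375×12.5 = 147.7 kips; take 140.6 kips (yield).
Tension yield (gross): A_g = 4.1875×0.375 = 1.5703 in². φR_n = 0.90 × 50 × 1.5703 = 70.7 kips.
Governing: min(87.0, 140.6, 70.7) = 70.7 kips → gross-section yield.

70.7 kips (gross-section yield governs)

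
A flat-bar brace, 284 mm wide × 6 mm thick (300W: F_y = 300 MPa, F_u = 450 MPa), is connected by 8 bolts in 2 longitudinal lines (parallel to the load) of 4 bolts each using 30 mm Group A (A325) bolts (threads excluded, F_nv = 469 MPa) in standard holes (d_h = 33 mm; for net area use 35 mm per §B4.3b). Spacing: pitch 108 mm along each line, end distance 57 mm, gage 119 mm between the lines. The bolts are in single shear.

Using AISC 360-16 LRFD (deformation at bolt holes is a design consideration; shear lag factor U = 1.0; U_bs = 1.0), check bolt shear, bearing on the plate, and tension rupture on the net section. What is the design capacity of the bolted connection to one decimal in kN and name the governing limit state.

Bolt shear: A_b = π(30)²/4 = 706.86 mm². φR_n = 0.75 × 469 × 706.86 × 8 × 1 = 1989.1 kN.
Bearing (6 mm plate, F_u = 450 MPa): end bolts L_c = 57 − 33/2 = 40.5, R_n = min(1.2×40.5×6×450, 2.4×30×6×450) = 131.22 kN/bolt; interior L_c = 108 − 33 = 75, R_n = 194.4 kN/bolt. φR_n = 0.75 × (2×131.22 + 6×194.4) = 1071.6 kN.
Tension rupture (net): A_n = (284 − 2×35)×6 = 1284 mm² (U = 1.0, A_e = A_n). φR_n = 0.75 × 450 × 1284 = 433.4 kN.
Governing: min(1989.1, 1071.6, 433.4) = 433.4 kN → net-section rupture.

433.4 kN (net-section rupture governs)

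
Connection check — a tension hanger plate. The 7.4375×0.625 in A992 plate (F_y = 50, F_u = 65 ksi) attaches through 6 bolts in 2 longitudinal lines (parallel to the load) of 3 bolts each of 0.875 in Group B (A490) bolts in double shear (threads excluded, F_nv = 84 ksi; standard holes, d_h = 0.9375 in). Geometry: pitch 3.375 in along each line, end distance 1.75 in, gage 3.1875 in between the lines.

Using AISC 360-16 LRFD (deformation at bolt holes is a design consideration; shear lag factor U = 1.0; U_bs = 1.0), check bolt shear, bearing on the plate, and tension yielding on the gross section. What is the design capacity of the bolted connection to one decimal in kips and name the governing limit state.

209.2 kips (gross-section yield governs)

Bolt shear: A_b = π(0.875)²/4 = 0.60132 in². φR_n = 0.75 × 84 × 0.60132 × 6 × 2 = 454.6 kips.
Bearing (0.625 in plate, F_u = 65 ksi): end bolts L_c = 1.75 − 0.9375/2 = 1.28125, R_n = min(1.2×1.28125×0.625×65, 2.4×0.875×0.625×65) = 62.461 kips/bolt; interior L_c = 3.375 − 0.9375 = 2.4375, R_n = 85.313 kips/bolt. φR_n = 0.75 × (2×62.461 + 4×85.313) = 349.6 kips.
Tension yield (gross): A_g = 7.4375×0.625 = 4.6484 in². φR_n = 0.90 × 50 × 4.6484 = 209.2 kips.
Governing: min(454.6, 349.6, 209.2) = 209.2 kips → gross-section yield.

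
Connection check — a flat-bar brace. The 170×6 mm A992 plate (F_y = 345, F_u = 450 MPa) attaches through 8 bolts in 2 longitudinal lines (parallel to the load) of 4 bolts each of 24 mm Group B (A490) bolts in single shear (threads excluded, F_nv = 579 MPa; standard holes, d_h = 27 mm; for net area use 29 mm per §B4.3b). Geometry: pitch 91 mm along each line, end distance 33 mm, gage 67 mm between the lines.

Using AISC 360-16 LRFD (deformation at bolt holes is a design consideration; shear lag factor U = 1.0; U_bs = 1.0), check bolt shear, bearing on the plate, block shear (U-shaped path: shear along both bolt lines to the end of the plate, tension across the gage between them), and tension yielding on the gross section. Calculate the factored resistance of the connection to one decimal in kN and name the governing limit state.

316.7 kN (gross-section yield governs)

Bolt shear: A_b = π(24)²/4 = 452.39 mm². φR_n = 0.75 × 579 × 452.39 × 8 × 1 = 1571.6 kN.
Bearing (6 mm plate, F_u = 450 MPa): end bolts L_c = 33 − 27/2 = 19.5, R_n = min(1.2×19.5×6×450, 2.4×24×6×450) = 63.18 kN/bolt; interior L_c = 91 − 27 = 64, R_n = 155.52 kN/bolt. φR_n = 0.75 × (2×63.18 + 6×155.52) = 794.6 kN.
Block shear: shear path 2×[33+3×91] = 2×306 mm, A_gv = 3672, A_nv = 2×(306 − 3.5×29)×6 = 2454 mm²; tension across gage: (67 − 1×29)×6 = 228 mm². R_n = min(0.6×450×2454, 0.6×345×3672) + 1.0×450×228 = min(662.58, 760.1) + 102.6 = 765.18 kN. φR_n = 0.75 × 765.18 = 573.9 kN.
Tension yield (gross): A_g = 170×6 = 1020 mm². φR_n = 0.90 × 345 × 1020 = 316.7 kN.
Governing: min(1571.6, 794.6, 573.9, 316.7) = 316.7 kN → gross-section yield.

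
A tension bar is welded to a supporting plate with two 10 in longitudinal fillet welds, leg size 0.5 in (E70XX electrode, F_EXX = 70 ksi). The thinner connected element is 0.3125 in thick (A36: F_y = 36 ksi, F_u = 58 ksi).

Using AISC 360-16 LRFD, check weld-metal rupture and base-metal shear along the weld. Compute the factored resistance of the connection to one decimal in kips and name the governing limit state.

Weld metal: throat = 0.707×0.5 = 0.3535 in, L = 2×10 = 20 in. φR_n = 0.75 × 0.6 × 70 × 0.3535 × 20 = 222.7 kips.
Base metal shear (0.3125 in plate): yield φR_n = 1.0×0.6×36×0.3125×20 = 135.0 kips; rupture φR_n = 0.75×0.6×58×0.3125×20 = 163.1 kips; take 135.0 kips (yield).
Governing: min(222.7, 135.0) = 135.0 kips → base-metal shear.

135.0 kips (base-metal shear governs)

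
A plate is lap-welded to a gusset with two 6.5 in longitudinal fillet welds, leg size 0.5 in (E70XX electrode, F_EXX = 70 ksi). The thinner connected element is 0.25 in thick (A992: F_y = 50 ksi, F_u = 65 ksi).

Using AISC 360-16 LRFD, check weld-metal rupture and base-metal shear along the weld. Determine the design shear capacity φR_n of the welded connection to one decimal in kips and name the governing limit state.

Weld metal: throat = 0.707×0.5 = 0.3535 in, L = 2×6.5 = 13 in. φR_n = 0.75 × 0.6 × 70 × 0.3535 × 13 = 144.8 kips.
Base metal shear (0.25 in plate): yield φR_n = 1.0×0.6×50×0.25×13 = 97.5 kips; rupture φR_n = 0.75×0.6×65×0.25×13 = 95.1 kips; take 95.1 kips (rupture).
Governing: min(144.8, 95.1) = 95.1 kips → base-metal shear.

95.1 kips (base-metal shear governs)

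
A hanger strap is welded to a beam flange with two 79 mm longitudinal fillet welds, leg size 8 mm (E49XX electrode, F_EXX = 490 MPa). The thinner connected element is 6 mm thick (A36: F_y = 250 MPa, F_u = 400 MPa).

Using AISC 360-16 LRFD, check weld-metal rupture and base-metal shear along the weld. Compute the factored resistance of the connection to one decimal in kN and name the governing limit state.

142.2 kN (base-metal shear governs)

Weld metal: throat = 0.707×8 = 5.656 mm, L = 2×79 = 158 mm. φR_n = 0.75 × 0.6 × 490 × 5.656 × 158 = 197.0 kN.
Base metal shear (6 mm plate): yield φR_n = 1.0×0.6×250×6×158 = 142.2 kN; rupture φR_n = 0.75×0.6×400×6×158 = 170.6 kN; take 142.2 kN (yield).
Governing: min(197.0, 142.2) = 142.2 kN → base-metal shear.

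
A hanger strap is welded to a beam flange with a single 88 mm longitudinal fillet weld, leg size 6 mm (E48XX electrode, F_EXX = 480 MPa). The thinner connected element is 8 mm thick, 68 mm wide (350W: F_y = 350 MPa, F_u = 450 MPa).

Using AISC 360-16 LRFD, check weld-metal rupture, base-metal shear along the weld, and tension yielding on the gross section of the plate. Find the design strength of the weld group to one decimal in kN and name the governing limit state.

Weld metal: throat = 0.707×6 = 4.242 mm, L = 88 mm. φR_n = 0.75 × 0.6 × 480 × 4.242 × 88 = 80.6 kN.
Base metal shear (8 mm plate): yield φR_n = 1.0×0.6×350×8×88 = 147.8 kN; rupture φR_n = 0.75×0.6×450×8×88 = 142.6 kN; take 142.6 kN (rupture).
Tension yield (gross): A_g = 68×8 = 544 mm². φR_n = 0.90 × 350 × 544 = 171.4 kN.
Governing: min(80.6, 142.6, 171.4) = 80.6 kN → weld metal.

80.6 kN (weld metal governs)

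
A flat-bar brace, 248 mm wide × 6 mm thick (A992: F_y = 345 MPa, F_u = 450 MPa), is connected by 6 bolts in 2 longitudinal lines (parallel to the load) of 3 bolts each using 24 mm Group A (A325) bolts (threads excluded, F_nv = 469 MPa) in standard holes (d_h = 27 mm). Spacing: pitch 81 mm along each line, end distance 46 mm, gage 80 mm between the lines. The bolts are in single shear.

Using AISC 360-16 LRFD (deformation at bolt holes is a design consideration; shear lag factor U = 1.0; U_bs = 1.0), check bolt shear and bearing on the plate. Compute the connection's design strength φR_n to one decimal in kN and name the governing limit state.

Bolt shear: A_b = π(24)²/4 = 452.39 mm². φR_n = 0.75 × 469 × 452.39 × 6 × 1 = 954.8 kN.
Bearing (6 mm plate, F_u = 450 MPa): end bolts L_c = 46 − 27/2 = 32.5, R_n = min(1.2×32.5×6×450, 2.4×24×6×450) = 105.3 kN/bolt; interior L_c = 81 − 27 = 54, R_n = 155.52 kN/bolt. φR_n = 0.75 × (2×105.3 + 4×155.52) = 624.5 kN.
Governing: min(954.8, 624.5) = 624.5 kN → bearing.

624.5 kN (bearing governs)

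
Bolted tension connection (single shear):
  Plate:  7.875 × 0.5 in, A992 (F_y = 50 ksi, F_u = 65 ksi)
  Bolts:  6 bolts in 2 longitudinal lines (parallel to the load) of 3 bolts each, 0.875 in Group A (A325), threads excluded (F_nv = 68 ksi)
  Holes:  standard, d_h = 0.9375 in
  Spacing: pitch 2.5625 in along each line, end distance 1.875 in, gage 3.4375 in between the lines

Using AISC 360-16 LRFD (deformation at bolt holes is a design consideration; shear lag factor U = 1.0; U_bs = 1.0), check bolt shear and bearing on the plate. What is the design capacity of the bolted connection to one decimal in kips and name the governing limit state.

Bolt shear: A_b = π(0.875)²/4 = 0.60132 in². φR_n = 0.75 × 68 × 0.60132 × 6 × 1 = 184.0 kips.
Bearing (0.5 in plate, F_u = 65 ksi): end bolts L_c = 1.875 − 0.9375/2 = 1.40625, R_n = min(1.2×1.40625×0.5×65, 2.4×0.875×0.5×65) = 54.844 kips/bolt; interior L_c = 2.5625 − 0.9375 = 1.625, R_n = 63.375 kips/bolt. φR_n = 0.75 × (2×54.844 + 4×63.375) = 272.4 kips.
Governing: min(184.0, 272.4) = 184.0 kips → bolt shear.

184.0 kips (bolt shear governs)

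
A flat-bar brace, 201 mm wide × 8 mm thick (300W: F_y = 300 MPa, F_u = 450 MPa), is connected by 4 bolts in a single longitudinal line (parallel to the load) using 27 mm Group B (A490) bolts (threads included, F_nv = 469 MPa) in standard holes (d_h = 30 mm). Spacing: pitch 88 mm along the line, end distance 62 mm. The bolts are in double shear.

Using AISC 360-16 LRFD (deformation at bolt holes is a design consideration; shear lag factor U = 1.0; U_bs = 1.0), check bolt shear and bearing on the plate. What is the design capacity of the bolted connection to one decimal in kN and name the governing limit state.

677.2 kN (bearing governs)

Bolt shear: A_b = π(27)²/4 = 572.56 mm². φR_n = 0.75 × 469 × 572.56 × 4 × 2 = 1611.2 kN.
Bearing (8 mm plate, F_u = 450 MPa): end bolts L_c = 62 − 30/2 = 47, R_n = min(1.2×47×8×450, 2.4×27×8×450) = 203.04 kN/bolt; interior L_c = 88 − 30 = 58, R_n = 233.28 kN/bolt. φR_n = 0.75 × (1×203.04 + 3×233.28) = 677.2 kN.
Governing: min(1611.2, 677.2) = 677.2 kN → bearing.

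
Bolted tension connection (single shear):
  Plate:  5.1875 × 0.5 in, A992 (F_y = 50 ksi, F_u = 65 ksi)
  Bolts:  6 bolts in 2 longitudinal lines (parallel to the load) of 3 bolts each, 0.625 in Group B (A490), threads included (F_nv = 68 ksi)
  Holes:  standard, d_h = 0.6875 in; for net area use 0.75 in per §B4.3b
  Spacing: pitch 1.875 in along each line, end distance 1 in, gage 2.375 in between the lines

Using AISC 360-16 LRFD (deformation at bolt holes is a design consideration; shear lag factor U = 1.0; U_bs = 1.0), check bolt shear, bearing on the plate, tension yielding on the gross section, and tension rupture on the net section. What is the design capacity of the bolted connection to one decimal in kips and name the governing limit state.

89.9 kips (net-section rupture governs)

Bolt shear: A_b = π(0.625)²/4 = 0.3068 in². φR_n = 0.75 × 68 × 0.3068 × 6 × 1 = 93.9 kips.
Bearing (0.5 in plate, F_u = 65 ksi): end bolts L_c = 1 − 0.6875/2 = 0.65625, R_n = min(1.2×0.65625×0.5×65, 2.4×0.625×0.5×65) = 25.594 kips/bolt; interior L_c = 1.875 − 0.6875 = 1.1875, R_n = 46.313 kips/bolt. φR_n = 0.75 × (2×25.594 + 4×46.313) = 177.3 kips.
Tension yield (gross): A_g = 5.1875×0.5 = 2.5938 in². φR_n = 0.90 × 50 × 2.5938 = 116.7 kips.
Tension rupture (net): A_n = (5.1875 − 2×0.75)×0.5 = 1.8438 in² (U = 1.0, A_e = A_n). φR_n = 0.75 × 65 × 1.8438 = 89.9 kips.
Governing: min(93.9, 177.3, 116.7, 89.9) = 89.9 kips → net-section rupture.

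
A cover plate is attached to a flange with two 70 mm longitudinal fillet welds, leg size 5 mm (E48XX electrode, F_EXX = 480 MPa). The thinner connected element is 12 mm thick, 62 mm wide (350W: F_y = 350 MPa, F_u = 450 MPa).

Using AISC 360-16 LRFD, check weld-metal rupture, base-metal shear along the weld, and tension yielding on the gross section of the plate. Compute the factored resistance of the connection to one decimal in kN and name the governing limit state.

Weld metal: throat = 0.707×5 = 3.535 mm, L = 2×70 = 140 mm. φR_n = 0.75 × 0.6 × 480 × 3.535 × 140 = 106.9 kN.
Base metal shear (12 mm plate): yield φR_n = 1.0×0.6×350×12×140 = 352.8 kN; rupture φR_n = 0.75×0.6×450×12×140 = 340.2 kN; take 340.2 kN (rupture).
Tension yield (gross): A_g = 62×12 = 744 mm². φR_n = 0.90 × 350 × 744 = 234.4 kN.
Governing: min(106.9, 340.2, 234.4) = 106.9 kN → weld metal.

106.9 kN (weld metal governs)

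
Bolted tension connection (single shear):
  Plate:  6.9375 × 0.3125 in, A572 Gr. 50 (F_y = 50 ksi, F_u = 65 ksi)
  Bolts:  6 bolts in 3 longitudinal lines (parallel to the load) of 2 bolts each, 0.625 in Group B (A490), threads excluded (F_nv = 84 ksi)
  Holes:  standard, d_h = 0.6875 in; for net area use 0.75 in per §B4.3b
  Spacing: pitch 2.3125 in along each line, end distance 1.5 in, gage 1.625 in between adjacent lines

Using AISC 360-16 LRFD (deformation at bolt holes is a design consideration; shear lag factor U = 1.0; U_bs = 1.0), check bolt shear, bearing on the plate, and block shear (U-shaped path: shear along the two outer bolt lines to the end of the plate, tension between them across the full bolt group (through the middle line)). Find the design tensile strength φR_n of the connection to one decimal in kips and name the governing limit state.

Bolt shear: A_b = π(0.625)²/4 = 0.3068 in². φR_n = 0.75 × 84 × 0.3068 × 6 × 1 = 116.0 kips.
Bearing (0.3125 in plate, F_u = 65 ksi): end bolts L_c = 1.5 − 0.6875/2 = 1.15625, R_n = min(1.2×1.15625×0.3125×65, 2.4×0.625×0.3125×65) = 28.184 kips/bolt; interior L_c = 2.3125 − 0.6875 = 1.625, R_n = 30.469 kips/bolt. φR_n = 0.75 × (3×28.184 + 3×30.469) = 132.0 kips.
Block shear: shear path 2×[1.5+1×2.3125] = 2×3.8125 in, A_gv = 2.3828, A_nv = 2×(3.8125 − 1.5×0.75)×0.3125 = 1.6797 in²; tension across gage: (3.25 − 2×0.75)×0.3125 = 0.54688 in². R_n = min(0.6×65×1.6797, 0.6×50×2.3828) + 1.0×65×0.54688 = min(65.508, 71.484) + 35.547 = 101.06 kips. φR_n = 0.75 × 101.06 = 75.8 kips.
Governing: min(116.0, 132.0, 75.8) = 75.8 kips → block shear.

75.8 kips (block shear governs)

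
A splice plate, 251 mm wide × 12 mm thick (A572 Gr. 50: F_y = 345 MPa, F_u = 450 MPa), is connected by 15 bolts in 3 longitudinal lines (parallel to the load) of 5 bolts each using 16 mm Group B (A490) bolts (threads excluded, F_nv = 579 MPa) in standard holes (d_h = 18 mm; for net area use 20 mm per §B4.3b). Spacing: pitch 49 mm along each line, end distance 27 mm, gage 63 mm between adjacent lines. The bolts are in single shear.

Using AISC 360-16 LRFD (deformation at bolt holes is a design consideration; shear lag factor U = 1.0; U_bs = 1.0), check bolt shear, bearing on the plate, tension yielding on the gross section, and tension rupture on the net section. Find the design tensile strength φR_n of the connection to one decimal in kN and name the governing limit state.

Bolt shear: A_b = π(16)²/4 = 201.06 mm². φR_n = 0.75 × 579 × 201.06 × 15 × 1 = 1309.7 kN.
Bearing (12 mm plate, F_u = 450 MPa): end bolts L_c = 27 − 18/2 = 18, R_n = min(1.2×18×12×450, 2.4×16×12×450) = 116.64 kN/bolt; interior L_c = 49 − 18 = 31, R_n = 200.88 kN/bolt. φR_n = 0.75 × (3×116.64 + 12×200.88) = 2070.4 kN.
Tension yield (gross): A_g = 251×12 = 3012 mm². φR_n = 0.90 × 345 × 3012 = 935.2 kN.
Tension rupture (net): A_n = (251 − 3×20)×12 = 2292 mm² (U = 1.0, A_e = A_n). φR_n = 0.75 × 450 × 2292 = 773.6 kN.
Governing: min(1309.7, 2070.4, 935.2, 773.6) = 773.6 kN → net-section rupture.

773.6 kN (net-section rupture governs)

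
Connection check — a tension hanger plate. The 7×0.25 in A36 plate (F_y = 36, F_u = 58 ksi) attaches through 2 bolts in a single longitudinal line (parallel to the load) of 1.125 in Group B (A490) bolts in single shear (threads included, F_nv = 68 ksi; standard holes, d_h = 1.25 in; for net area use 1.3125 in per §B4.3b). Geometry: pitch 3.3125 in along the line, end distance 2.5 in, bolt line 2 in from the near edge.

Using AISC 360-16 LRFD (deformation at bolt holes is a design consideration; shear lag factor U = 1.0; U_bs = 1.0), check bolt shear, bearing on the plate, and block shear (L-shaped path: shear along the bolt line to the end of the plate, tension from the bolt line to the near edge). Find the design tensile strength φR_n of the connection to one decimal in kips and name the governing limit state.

Bolt shear: A_b = π(1.125)²/4 = 0.99402 in². φR_n = 0.75 × 68 × 0.99402 × 2 × 1 = 101.4 kips.
Bearing (0.25 in plate, F_u = 58 ksi): end bolts L_c = 2.5 − 1.25/2 = 1.875, R_n = min(1.2×1.875×0.25×58, 2.4×1.125×0.25×58) = 32.625 kips/bolt; interior L_c = 3.3125 − 1.25 = 2.0625, R_n = 35.888 kips/bolt. φR_n = 0.75 × (1×32.625 + 1×35.888) = 51.4 kips.
Block shear: shear path 1×[2.5+1×3.3125] = 1×5.8125 in, A_gv = 1.4531, A_nv = 1×(5.8125 − 1.5×1.3125)×0.25 = 0.96094 in²; tension to near edge: (2 − 0.5×1.3125)×0.25 = 0.33594 in². R_n = min(0.6×58×0.96094, 0.6×36×1.4531) + 1.0×58×0.33594 = min(33.441, 31.387) + 19.485 = 50.872 kips. φR_n = 0.75 × 50.872 = 38.2 kips.
Governing: min(101.4, 51.4, 38.2) = 38.2 kips → block shear.

38.2 kips (block shear governs)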